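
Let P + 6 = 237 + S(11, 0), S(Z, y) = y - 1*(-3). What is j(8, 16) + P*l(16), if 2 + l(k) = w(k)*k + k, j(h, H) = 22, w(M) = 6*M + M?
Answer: 422626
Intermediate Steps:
S(Z, y) = 3 + y (S(Z, y) = y + 3 = 3 + y)
w(M) = 7*M
l(k) = -2 + k + 7*k**2 (l(k) = -2 + ((7*k)*k + k) = -2 + (7*k**2 + k) = -2 + (k + 7*k**2) = -2 + k + 7*k**2)
P = 234 (P = -6 + (237 + (3 + 0)) = -6 + (237 + 3) = -6 + 240 = 234)
j(8, 16) + P*l(16) = 22 + 234*(-2 + 16 + 7*16**2) = 22 + 234*(-2 + 16 + 7*256) = 22 + 234*(-2 + 16 + 1792) = 22 + 234*1806 = 22 + 422604 = 422626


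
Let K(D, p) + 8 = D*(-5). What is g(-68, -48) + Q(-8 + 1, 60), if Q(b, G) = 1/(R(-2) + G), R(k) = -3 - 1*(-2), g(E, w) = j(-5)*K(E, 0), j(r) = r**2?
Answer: 489701/59 ≈ 8300.0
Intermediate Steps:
K(D, p) = -8 - 5*D (K(D, p) = -8 + D*(-5) = -8 - 5*D)
g(E, w) = -200 - 125*E (g(E, w) = (-5)**2*(-8 - 5*E) = 25*(-8 - 5*E) = -200 - 125*E)
R(k) = -1 (R(k) = -3 + 2 = -1)
Q(b, G) = 1/(-1 + G)
g(-68, -48) + Q(-8 + 1, 60) = (-200 - 125*(-68)) + 1/(-1 + 60) = (-200 + 8500) + 1/59 = 8300 + 1/59 = 489701/59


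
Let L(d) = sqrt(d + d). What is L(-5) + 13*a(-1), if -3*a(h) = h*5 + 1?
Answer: 52/3 + I*sqrt(10) ≈ 17.333 + 3.1623*I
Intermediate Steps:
L(d) = sqrt(2)*sqrt(d) (L(d) = sqrt(2*d) = sqrt(2)*sqrt(d))
a(h) = -1/3 - 5*h/3 (a(h) = -(h*5 + 1)/3 = -(5*h + 1)/3 = -(1 + 5*h)/3 = -1/3 - 5*h/3)
L(-5) + 13*a(-1) = sqrt(2)*sqrt(-5) + 13*(-1/3 - 5/3*(-1)) = sqrt(2)*(I*sqrt(5)) + 13*(-1/3 + 5/3) = I*sqrt(10) + 13*(4/3) = I*sqrt(10) + 52/3 = 52/3 + I*sqrt(10)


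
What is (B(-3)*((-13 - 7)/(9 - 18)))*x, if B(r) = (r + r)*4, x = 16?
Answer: -2560/3 ≈ -853.33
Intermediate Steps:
B(r) = 8*r (B(r) = (2*r)*4 = 8*r)
(B(-3)*((-13 - 7)/(9 - 18)))*x = ((8*(-3))*((-13 - 7)/(9 - 18)))*16 = -(-480)/(-9)*16 = -(-480)*(-1)/9*16 = -24*20/9*16 = -160/3*16 = -2560/3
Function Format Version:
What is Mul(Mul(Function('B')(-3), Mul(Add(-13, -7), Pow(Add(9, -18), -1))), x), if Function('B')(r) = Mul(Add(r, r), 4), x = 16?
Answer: Rational(-2560, 3) ≈ -853.33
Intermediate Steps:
Function('B')(r) = Mul(8, r) (Function('B')(r) = Mul(Mul(2, r), 4) = Mul(8, r))
Mul(Mul(Function('B')(-3), Mul(Add(-13, -7), Pow(Add(9, -18), -1))), x) = Mul(Mul(Mul(8, -3), Mul(Add(-13, -7), Pow(Add(9, -18), -1))), 16) = Mul(Mul(-24, Mul(-20, Pow(-9, -1))), 16) = Mul(Mul(-24, Mul(-20, Rational(-1, 9))), 16) = Mul(Mul(-24, Rational(20, 9)), 16) = Mul(Rational(-160, 3), 16) = Rational(-2560, 3)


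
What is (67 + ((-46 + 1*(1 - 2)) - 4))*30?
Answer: 480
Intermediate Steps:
(67 + ((-46 + 1*(1 - 2)) - 4))*30 = (67 + ((-46 + 1*(-1)) - 4))*30 = (67 + ((-46 - 1) - 4))*30 = (67 + (-47 - 4))*30 = (67 - 51)*30 = 16*30 = 480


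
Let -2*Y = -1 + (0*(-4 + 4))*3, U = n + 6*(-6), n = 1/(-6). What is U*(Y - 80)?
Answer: 11501/4 ≈ 2875.3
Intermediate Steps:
n = -⅙ ≈ -0.16667
U = -217/6 (U = -⅙ + 6*(-6) = -⅙ - 36 = -217/6 ≈ -36.167)
Y = ½ (Y = -(-1 + (0*(-4 + 4))*3)/2 = -(-1 + (0*0)*3)/2 = -(-1 + 0*3)/2 = -(-1 + 0)/2 = -½*(-1) = ½ ≈ 0.50000)
U*(Y - 80) = -217*(½ - 80)/6 = -217/6*(-159/2) = 11501/4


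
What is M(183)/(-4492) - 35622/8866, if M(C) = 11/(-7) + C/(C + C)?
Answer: -1120031673/278782504 ≈ -4.0176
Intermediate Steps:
M(C) = -15/14 (M(C) = 11*(-⅐) + C/((2*C)) = -11/7 + C*(1/(2*C)) = -11/7 + ½ = -15/14)
M(183)/(-4492) - 35622/8866 = -15/14/(-4492) - 35622/8866 = -15/14*(-1/4492) - 35622*1/8866 = 15/62888 - 17811/4433 = -1120031673/278782504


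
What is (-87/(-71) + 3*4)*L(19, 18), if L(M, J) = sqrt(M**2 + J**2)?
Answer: 939*sqrt(685)/71 ≈ 346.14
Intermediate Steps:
L(M, J) = sqrt(J**2 + M**2)
(-87/(-71) + 3*4)*L(19, 18) = (-87/(-71) + 3*4)*sqrt(18**2 + 19**2) = (-87*(-1/71) + 12)*sqrt(324 + 361) = (87/71 + 12)*sqrt(685) = 939*sqrt(685)/71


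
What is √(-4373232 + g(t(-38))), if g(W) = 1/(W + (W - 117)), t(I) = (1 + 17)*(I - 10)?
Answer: I*√1654065673405/615 ≈ 2091.2*I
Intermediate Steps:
t(I) = -180 + 18*I (t(I) = 18*(-10 + I) = -180 + 18*I)
g(W) = 1/(-117 + 2*W) (g(W) = 1/(W + (-117 + W)) = 1/(-117 + 2*W))
√(-4373232 + g(t(-38))) = √(-4373232 + 1/(-117 + 2*(-180 + 18*(-38)))) = √(-4373232 + 1/(-117 + 2*(-180 - 684))) = √(-4373232 + 1/(-117 + 2*(-864))) = √(-4373232 + 1/(-117 - 1728)) = √(-4373232 + 1/(-1845)) = √(-4373232 - 1/1845) = √(-8068613041/1845) = I*√1654065673405/615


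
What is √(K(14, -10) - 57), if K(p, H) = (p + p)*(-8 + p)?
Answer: √111 ≈ 10.536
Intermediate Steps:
K(p, H) = 2*p*(-8 + p) (K(p, H) = (2*p)*(-8 + p) = 2*p*(-8 + p))
√(K(14, -10) - 57) = √(2*14*(-8 + 14) - 57) = √(2*14*6 - 57) = √(168 - 57) = √111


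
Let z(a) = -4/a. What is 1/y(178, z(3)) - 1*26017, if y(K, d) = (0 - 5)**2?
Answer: -650424/25 ≈ -26017.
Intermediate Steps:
y(K, d) = 25 (y(K, d) = (-5)**2 = 25)
1/y(178, z(3)) - 1*26017 = 1/25 - 1*26017 = 1/25 - 26017 = -650424/25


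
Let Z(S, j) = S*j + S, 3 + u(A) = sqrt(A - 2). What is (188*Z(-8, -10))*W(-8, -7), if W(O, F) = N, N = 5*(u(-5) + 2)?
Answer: -67680 + 67680*I*sqrt(7) ≈ -67680.0 + 1.7906e+5*I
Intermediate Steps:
u(A) = -3 + sqrt(-2 + A) (u(A) = -3 + sqrt(A - 2) = -3 + sqrt(-2 + A))
N = -5 + 5*I*sqrt(7) (N = 5*((-3 + sqrt(-2 - 5)) + 2) = 5*((-3 + sqrt(-7)) + 2) = 5*((-3 + I*sqrt(7)) + 2) = 5*(-1 + I*sqrt(7)) = -5 + 5*I*sqrt(7) ≈ -5.0 + 13.229*I)
W(O, F) = -5 + 5*I*sqrt(7)
Z(S, j) = S + S*j
(188*Z(-8, -10))*W(-8, -7) = (188*(-8*(1 - 10)))*(-5 + 5*I*sqrt(7)) = (188*(-8*(-9)))*(-5 + 5*I*sqrt(7)) = (188*72)*(-5 + 5*I*sqrt(7)) = 13536*(-5 + 5*I*sqrt(7)) = -67680 + 67680*I*sqrt(7)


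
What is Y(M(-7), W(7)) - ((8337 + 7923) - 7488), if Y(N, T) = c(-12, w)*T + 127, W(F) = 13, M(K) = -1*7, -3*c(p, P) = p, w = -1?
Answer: -8593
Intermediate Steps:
c(p, P) = -p/3
M(K) = -7
Y(N, T) = 127 + 4*T (Y(N, T) = (-⅓*(-12))*T + 127 = 4*T + 127 = 127 + 4*T)
Y(M(-7), W(7)) - ((8337 + 7923) - 7488) = (127 + 4*13) - ((8337 + 7923) - 7488) = (127 + 52) - (16260 - 7488) = 179 - 1*8772 = 179 - 8772 = -8593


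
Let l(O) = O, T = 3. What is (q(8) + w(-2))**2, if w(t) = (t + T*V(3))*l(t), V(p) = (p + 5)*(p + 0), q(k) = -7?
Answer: 21609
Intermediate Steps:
V(p) = p*(5 + p) (V(p) = (5 + p)*p = p*(5 + p))
w(t) = t*(72 + t) (w(t) = (t + 3*(3*(5 + 3)))*t = (t + 3*(3*8))*t = (t + 3*24)*t = (t + 72)*t = (72 + t)*t = t*(72 + t))
(q(8) + w(-2))**2 = (-7 - 2*(72 - 2))**2 = (-7 - 2*70)**2 = (-7 - 140)**2 = (-147)**2 = 21609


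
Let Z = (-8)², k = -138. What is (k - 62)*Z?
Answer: -12800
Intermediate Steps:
Z = 64
(k - 62)*Z = (-138 - 62)*64 = -200*64 = -12800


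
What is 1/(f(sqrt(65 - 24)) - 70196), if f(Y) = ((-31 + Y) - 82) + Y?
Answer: -70309/4943355317 - 2*sqrt(41)/4943355317 ≈ -1.4226e-5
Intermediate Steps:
f(Y) = -113 + 2*Y (f(Y) = (-113 + Y) + Y = -113 + 2*Y)
1/(f(sqrt(65 - 24)) - 70196) = 1/((-113 + 2*sqrt(65 - 24)) - 70196) = 1/((-113 + 2*sqrt(41)) - 70196) = 1/(-70309 + 2*sqrt(41))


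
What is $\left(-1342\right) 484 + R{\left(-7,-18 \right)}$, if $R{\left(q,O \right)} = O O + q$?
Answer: $-649211$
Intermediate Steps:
$R{\left(q,O \right)} = q + O^{2}$ ($R{\left(q,O \right)} = O^{2} + q = q + O^{2}$)
$\left(-1342\right) 484 + R{\left(-7,-18 \right)} = \left(-1342\right) 484 - \left(7 - \left(-18\right)^{2}\right) = -649528 + \left(-7 + 324\right) = -649528 + 317 = -649211$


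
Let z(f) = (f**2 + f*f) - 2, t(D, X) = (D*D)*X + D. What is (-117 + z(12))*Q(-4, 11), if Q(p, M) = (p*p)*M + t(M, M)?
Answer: 256542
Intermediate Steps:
t(D, X) = D + X*D**2 (t(D, X) = D**2*X + D = X*D**2 + D = D + X*D**2)
z(f) = -2 + 2*f**2 (z(f) = (f**2 + f**2) - 2 = 2*f**2 - 2 = -2 + 2*f**2)
Q(p, M) = M*p**2 + M*(1 + M**2) (Q(p, M) = (p*p)*M + M*(1 + M*M) = p**2*M + M*(1 + M**2) = M*p**2 + M*(1 + M**2))
(-117 + z(12))*Q(-4, 11) = (-117 + (-2 + 2*12**2))*(11*(1 + 11**2 + (-4)**2)) = (-117 + (-2 + 2*144))*(11*(1 + 121 + 16)) = (-117 + (-2 + 288))*(11*138) = (-117 + 286)*1518 = 169*1518 = 256542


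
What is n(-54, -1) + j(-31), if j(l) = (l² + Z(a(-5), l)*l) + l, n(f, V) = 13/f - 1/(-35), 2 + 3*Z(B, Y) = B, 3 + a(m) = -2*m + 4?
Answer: 1581529/1890 ≈ 836.79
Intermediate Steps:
a(m) = 1 - 2*m (a(m) = -3 + (-2*m + 4) = -3 + (4 - 2*m) = 1 - 2*m)
Z(B, Y) = -⅔ + B/3
n(f, V) = 1/35 + 13/f (n(f, V) = 13/f - 1*(-1/35) = 13/f + 1/35 = 1/35 + 13/f)
j(l) = l² + 4*l (j(l) = (l² + (-⅔ + (1 - 2*(-5))/3)*l) + l = (l² + (-⅔ + (1 + 10)/3)*l) + l = (l² + (-⅔ + (⅓)*11)*l) + l = (l² + (-⅔ + 11/3)*l) + l = (l² + 3*l) + l = l² + 4*l)
n(-54, -1) + j(-31) = (1/35)*(455 - 54)/(-54) - 31*(4 - 31) = (1/35)*(-1/54)*401 - 31*(-27) = -401/1890 + 837 = 1581529/1890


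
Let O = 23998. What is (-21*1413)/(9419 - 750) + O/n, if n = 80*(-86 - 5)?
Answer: -16309927/2427320 ≈ -6.7193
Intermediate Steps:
n = -7280 (n = 80*(-91) = -7280)
(-21*1413)/(9419 - 750) + O/n = (-21*1413)/(9419 - 750) + 23998/(-7280) = -29673/8669 + 23998*(-1/7280) = -29673*1/8669 - 923/280 = -29673/8669 - 923/280 = -16309927/2427320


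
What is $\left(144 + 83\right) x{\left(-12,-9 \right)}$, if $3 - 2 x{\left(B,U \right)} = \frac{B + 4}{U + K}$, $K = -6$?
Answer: $\frac{8399}{30} \approx 279.97$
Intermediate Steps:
$x{\left(B,U \right)} = \frac{3}{2} - \frac{4 + B}{2 \left(-6 + U\right)}$ ($x{\left(B,U \right)} = \frac{3}{2} - \frac{\left(B + 4\right) \frac{1}{U - 6}}{2} = \frac{3}{2} - \frac{\left(4 + B\right) \frac{1}{-6 + U}}{2} = \frac{3}{2} - \frac{\frac{1}{-6 + U} \left(4 + B\right)}{2} = \frac{3}{2} - \frac{4 + B}{2 \left(-6 + U\right)}$)
$\left(144 + 83\right) x{\left(-12,-9 \right)} = \left(144 + 83\right) \frac{-22 - -12 + 3 \left(-9\right)}{2 \left(-6 - 9\right)} = 227 \frac{-22 + 12 - 27}{2 \left(-15\right)} = 227 \cdot \frac{1}{2} \left(- \frac{1}{15}\right) \left(-37\right) = 227 \cdot \frac{37}{30} = \frac{8399}{30}$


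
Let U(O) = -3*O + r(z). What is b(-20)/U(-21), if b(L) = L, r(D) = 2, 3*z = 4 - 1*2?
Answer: -4/13 ≈ -0.30769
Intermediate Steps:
z = ⅔ (z = (4 - 1*2)/3 = (4 - 2)/3 = (⅓)*2 = ⅔ ≈ 0.66667)
U(O) = 2 - 3*O (U(O) = -3*O + 2 = 2 - 3*O)
b(-20)/U(-21) = -20/(2 - 3*(-21)) = -20/(2 + 63) = -20/65 = -20*1/65 = -4/13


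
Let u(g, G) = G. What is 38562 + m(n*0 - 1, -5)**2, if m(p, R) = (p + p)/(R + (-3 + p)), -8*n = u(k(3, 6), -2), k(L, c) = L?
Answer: 3123526/81 ≈ 38562.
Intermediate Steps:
n = 1/4 (n = -1/8*(-2) = 1/4 ≈ 0.25000)
m(p, R) = 2*p/(-3 + R + p) (m(p, R) = (2*p)/(-3 + R + p) = 2*p/(-3 + R + p))
38562 + m(n*0 - 1, -5)**2 = 38562 + (2*((1/4)*0 - 1)/(-3 - 5 + ((1/4)*0 - 1)))**2 = 38562 + (2*(0 - 1)/(-3 - 5 + (0 - 1)))**2 = 38562 + (2*(-1)/(-3 - 5 - 1))**2 = 38562 + (2*(-1)/(-9))**2 = 38562 + (2*(-1)*(-1/9))**2 = 38562 + (2/9)**2 = 38562 + 4/81 = 3123526/81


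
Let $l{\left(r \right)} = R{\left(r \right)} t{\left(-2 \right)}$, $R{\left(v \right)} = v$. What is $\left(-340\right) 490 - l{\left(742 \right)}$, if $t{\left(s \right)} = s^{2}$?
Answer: $-169568$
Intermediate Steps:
$l{\left(r \right)} = 4 r$ ($l{\left(r \right)} = r \left(-2\right)^{2} = r 4 = 4 r$)
$\left(-340\right) 490 - l{\left(742 \right)} = \left(-340\right) 490 - 4 \cdot 742 = -166600 - 2968 = -169568$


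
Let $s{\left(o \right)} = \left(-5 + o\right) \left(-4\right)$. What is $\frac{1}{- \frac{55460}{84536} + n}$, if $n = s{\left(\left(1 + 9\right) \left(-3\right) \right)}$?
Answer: $\frac{21134}{2944895} \approx 0.0071765$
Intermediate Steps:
$s{\left(o \right)} = 20 - 4 o$
$n = 140$ ($n = 20 - 4 \left(1 + 9\right) \left(-3\right) = 20 - 4 \cdot 10 \left(-3\right) = 20 - -120 = 20 + 120 = 140$)
$\frac{1}{- \frac{55460}{84536} + n} = \frac{1}{- \frac{55460}{84536} + 140} = \frac{1}{\left(-55460\right) \frac{1}{84536} + 140} = \frac{1}{- \frac{13865}{21134} + 140} = \frac{1}{\frac{2944895}{21134}} = \frac{21134}{2944895}$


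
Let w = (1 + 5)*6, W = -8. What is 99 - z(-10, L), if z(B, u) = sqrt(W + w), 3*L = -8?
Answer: 99 - 2*sqrt(7) ≈ 93.708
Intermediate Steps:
w = 36 (w = 6*6 = 36)
L = -8/3 (L = (1/3)*(-8) = -8/3 ≈ -2.6667)
z(B, u) = 2*sqrt(7) (z(B, u) = sqrt(-8 + 36) = sqrt(28) = 2*sqrt(7))
99 - z(-10, L) = 99 - 2*sqrt(7)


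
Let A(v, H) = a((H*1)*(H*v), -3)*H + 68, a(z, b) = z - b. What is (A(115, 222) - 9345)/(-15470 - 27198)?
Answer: -1258211909/42668 ≈ -29488.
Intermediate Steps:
A(v, H) = 68 + H*(3 + v*H²) (A(v, H) = ((H*1)*(H*v) - 1*(-3))*H + 68 = (H*(H*v) + 3)*H + 68 = (v*H² + 3)*H + 68 = (3 + v*H²)*H + 68 = H*(3 + v*H²) + 68 = 68 + H*(3 + v*H²))
(A(115, 222) - 9345)/(-15470 - 27198) = ((68 + 222*(3 + 115*222²)) - 9345)/(-15470 - 27198) = ((68 + 222*(3 + 115*49284)) - 9345)/(-42668) = ((68 + 222*(3 + 5667660)) - 9345)*(-1/42668) = ((68 + 222*5667663) - 9345)*(-1/42668) = ((68 + 1258221186) - 9345)*(-1/42668) = (1258221254 - 9345)*(-1/42668) = 1258211909*(-1/42668) = -1258211909/42668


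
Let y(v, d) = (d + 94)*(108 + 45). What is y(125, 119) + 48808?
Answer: 81397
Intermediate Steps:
y(v, d) = 14382 + 153*d (y(v, d) = (94 + d)*153 = 14382 + 153*d)
y(125, 119) + 48808 = (14382 + 153*119) + 48808 = (14382 + 18207) + 48808 = 32589 + 48808 = 81397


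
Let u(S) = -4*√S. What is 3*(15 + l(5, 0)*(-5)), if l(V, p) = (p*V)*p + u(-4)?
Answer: 45 + 120*I ≈ 45.0 + 120.0*I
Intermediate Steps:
l(V, p) = -8*I + V*p² (l(V, p) = (p*V)*p - 8*I = (V*p)*p - 8*I = V*p² - 8*I = -8*I + V*p²)
3*(15 + l(5, 0)*(-5)) = 3*(15 + (-8*I + 5*0²)*(-5)) = 3*(15 + (-8*I + 5*0)*(-5)) = 3*(15 + (-8*I + 0)*(-5)) = 3*(15 - 8*I*(-5)) = 3*(15 + 40*I) = 45 + 120*I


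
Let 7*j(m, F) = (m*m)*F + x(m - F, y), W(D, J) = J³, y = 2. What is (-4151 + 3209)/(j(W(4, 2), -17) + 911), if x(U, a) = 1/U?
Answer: -82425/66113 ≈ -1.2467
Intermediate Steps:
j(m, F) = 1/(7*(m - F)) + F*m²/7 (j(m, F) = ((m*m)*F + 1/(m - F))/7 = (m²*F + 1/(m - F))/7 = (F*m² + 1/(m - F))/7 = (1/(m - F) + F*m²)/7 = 1/(7*(m - F)) + F*m²/7)
(-4151 + 3209)/(j(W(4, 2), -17) + 911) = (-4151 + 3209)/((-1 - 17*(2³)²*(-17 - 1*2³))/(7*(-17 - 1*2³)) + 911) = -942/((-1 - 17*8²*(-17 - 1*8))/(7*(-17 - 1*8)) + 911) = -942/((-1 - 17*64*(-17 - 8))/(7*(-17 - 8)) + 911) = -942/((⅐)*(-1 - 17*64*(-25))/(-25) + 911) = -942/((⅐)*(-1/25)*(-1 + 27200) + 911) = -942/((⅐)*(-1/25)*27199 + 911) = -942/(-27199/175 + 911) = -942/132226/175 = -942*175/132226 = -82425/66113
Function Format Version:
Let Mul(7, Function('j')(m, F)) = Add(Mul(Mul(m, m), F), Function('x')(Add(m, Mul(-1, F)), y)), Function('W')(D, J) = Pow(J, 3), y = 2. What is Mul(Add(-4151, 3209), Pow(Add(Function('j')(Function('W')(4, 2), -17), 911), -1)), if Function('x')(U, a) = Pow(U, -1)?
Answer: Rational(-82425, 66113) ≈ -1.2467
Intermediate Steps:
Function('j')(m, F) = Add(Mul(Rational(1, 7), Pow(Add(m, Mul(-1, F)), -1)), Mul(Rational(1, 7), F, Pow(m, 2))) (Function('j')(m, F) = Mul(Rational(1, 7), Add(Mul(Mul(m, m), F), Pow(Add(m, Mul(-1, F)), -1))) = Mul(Rational(1, 7), Add(Mul(Pow(m, 2), F), Pow(Add(m, Mul(-1, F)), -1))) = Mul(Rational(1, 7), Add(Mul(F, Pow(m, 2)), Pow(Add(m, Mul(-1, F)), -1))) = Mul(Rational(1, 7), Add(Pow(Add(m, Mul(-1, F)), -1), Mul(F, Pow(m, 2)))) = Add(Mul(Rational(1, 7), Pow(Add(m, Mul(-1, F)), -1)), Mul(Rational(1, 7), F, Pow(m, 2))))
Mul(Add(-4151, 3209), Pow(Add(Function('j')(Function('W')(4, 2), -17), 911), -1)) = Mul(Add(-4151, 3209), Pow(Add(Mul(Rational(1, 7), Pow(Add(-17, Mul(-1, Pow(2, 3))), -1), Add(-1, Mul(-17, Pow(Pow(2, 3), 2), Add(-17, Mul(-1, Pow(2, 3)))))), 911), -1)) = Mul(-942, Pow(Add(Mul(Rational(1, 7), Pow(Add(-17, Mul(-1, 8)), -1), Add(-1, Mul(-17, Pow(8, 2), Add(-17, Mul(-1, 8))))), 911), -1)) = Mul(-942, Pow(Add(Mul(Rational(1, 7), Pow(Add(-17, -8), -1), Add(-1, Mul(-17, 64, Add(-17, -8)))), 911), -1)) = Mul(-942, Pow(Add(Mul(Rational(1, 7), Pow(-25, -1), Add(-1, Mul(-17, 64, -25))), 911), -1)) = Mul(-942, Pow(Add(Mul(Rational(1, 7), Rational(-1, 25), Add(-1, 27200)), 911), -1)) = Mul(-942, Pow(Add(Mul(Rational(1, 7), Rational(-1, 25), 27199), 911), -1)) = Mul(-942, Pow(Add(Rational(-27199, 175), 911), -1)) = Mul(-942, Pow(Rational(132226, 175), -1)) = Mul(-942, Rational(175, 132226)) = Rational(-82425, 66113)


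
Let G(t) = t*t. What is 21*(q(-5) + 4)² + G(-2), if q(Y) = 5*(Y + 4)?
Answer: 25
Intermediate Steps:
q(Y) = 20 + 5*Y (q(Y) = 5*(4 + Y) = 20 + 5*Y)
G(t) = t²
21*(q(-5) + 4)² + G(-2) = 21*((20 + 5*(-5)) + 4)² + (-2)² = 21*((20 - 25) + 4)² + 4 = 21*(-5 + 4)² + 4 = 21*(-1)² + 4 = 21*1 + 4 = 21 + 4 = 25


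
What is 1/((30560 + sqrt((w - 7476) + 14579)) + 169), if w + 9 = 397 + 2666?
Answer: 30729/944261284 - sqrt(10157)/944261284 ≈ 3.2436e-5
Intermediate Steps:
w = 3054 (w = -9 + (397 + 2666) = -9 + 3063 = 3054)
1/((30560 + sqrt((w - 7476) + 14579)) + 169) = 1/((30560 + sqrt((3054 - 7476) + 14579)) + 169) = 1/((30560 + sqrt(-4422 + 14579)) + 169) = 1/((30560 + sqrt(10157)) + 169) = 1/(30729 + sqrt(10157))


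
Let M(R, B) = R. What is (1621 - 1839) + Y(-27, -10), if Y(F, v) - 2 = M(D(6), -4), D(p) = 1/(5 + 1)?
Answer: -1295/6 ≈ -215.83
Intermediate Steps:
D(p) = ⅙ (D(p) = 1/6 = ⅙)
Y(F, v) = 13/6 (Y(F, v) = 2 + ⅙ = 13/6)
(1621 - 1839) + Y(-27, -10) = (1621 - 1839) + 13/6 = -218 + 13/6 = -1295/6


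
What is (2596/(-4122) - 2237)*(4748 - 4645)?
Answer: -475010765/2061 ≈ -2.3048e+5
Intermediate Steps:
(2596/(-4122) - 2237)*(4748 - 4645) = (2596*(-1/4122) - 2237)*103 = (-1298/2061 - 2237)*103 = -4611755/2061*103 = -475010765/2061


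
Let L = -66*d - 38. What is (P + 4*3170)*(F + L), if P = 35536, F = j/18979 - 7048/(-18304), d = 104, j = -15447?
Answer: -1806477163597407/5427994 ≈ -3.3281e+8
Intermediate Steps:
F = -18622237/43423952 (F = -15447/18979 - 7048/(-18304) = -15447*1/18979 - 7048*(-1/18304) = -15447/18979 + 881/2288 = -18622237/43423952 ≈ -0.42885)
L = -6902 (L = -66*104 - 38 = -6864 - 38 = -6902)
(P + 4*3170)*(F + L) = (35536 + 4*3170)*(-18622237/43423952 - 6902) = (35536 + 12680)*(-299730738941/43423952) = 48216*(-299730738941/43423952) = -1806477163597407/5427994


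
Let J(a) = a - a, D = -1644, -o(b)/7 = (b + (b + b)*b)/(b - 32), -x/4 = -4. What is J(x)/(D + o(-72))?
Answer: 0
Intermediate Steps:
x = 16 (x = -4*(-4) = 16)
o(b) = -7*(b + 2*b**2)/(-32 + b) (o(b) = -7*(b + (b + b)*b)/(b - 32) = -7*(b + (2*b)*b)/(-32 + b) = -7*(b + 2*b**2)/(-32 + b))
J(a) = 0
J(x)/(D + o(-72)) = 0/(-1644 - 7*(-72)*(1 + 2*(-72))/(-32 - 72)) = 0/(-1644 - 7*(-72)*(1 - 144)/(-104)) = 0/(-1644 - 7*(-72)*(-1/104)*(-143)) = 0/(-1644 + 693) = 0/(-951) = -1/951*0 = 0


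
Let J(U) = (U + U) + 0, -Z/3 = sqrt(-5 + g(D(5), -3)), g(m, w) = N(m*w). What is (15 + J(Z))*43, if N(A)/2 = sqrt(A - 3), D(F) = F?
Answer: 645 - 258*sqrt(-5 + 6*I*sqrt(2)) ≈ 243.28 - 702.99*I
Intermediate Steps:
N(A) = 2*sqrt(-3 + A) (N(A) = 2*sqrt(A - 3) = 2*sqrt(-3 + A))
g(m, w) = 2*sqrt(-3 + m*w)
Z = -3*sqrt(-5 + 6*I*sqrt(2)) (Z = -3*sqrt(-5 + 2*sqrt(-3 + 5*(-3))) = -3*sqrt(-5 + 2*sqrt(-3 - 15)) = -3*sqrt(-5 + 2*sqrt(-18)) = -3*sqrt(-5 + 2*(3*I*sqrt(2))) = -3*sqrt(-5 + 6*I*sqrt(2)) ≈ -4.6712 - 8.1743*I)
J(U) = 2*U (J(U) = 2*U + 0 = 2*U)
(15 + J(Z))*43 = (15 + 2*(-3*sqrt(-5 + 6*I*sqrt(2))))*43 = (15 - 6*sqrt(-5 + 6*I*sqrt(2)))*43 = 645 - 258*sqrt(-5 + 6*I*sqrt(2))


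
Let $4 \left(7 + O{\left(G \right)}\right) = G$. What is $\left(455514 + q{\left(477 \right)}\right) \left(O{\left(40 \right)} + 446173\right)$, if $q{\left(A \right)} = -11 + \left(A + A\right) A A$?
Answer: $97051386571744$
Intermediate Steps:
$q{\left(A \right)} = -11 + 2 A^{3}$ ($q{\left(A \right)} = -11 + 2 A A A = -11 + 2 A^{2} A = -11 + 2 A^{3}$)
$O{\left(G \right)} = -7 + \frac{G}{4}$
$\left(455514 + q{\left(477 \right)}\right) \left(O{\left(40 \right)} + 446173\right) = \left(455514 - \left(11 - 2 \cdot 477^{3}\right)\right) \left(\left(-7 + \frac{1}{4} \cdot 40\right) + 446173\right) = \left(455514 + \left(-11 + 2 \cdot 108531333\right)\right) \left(\left(-7 + 10\right) + 446173\right) = \left(455514 + \left(-11 + 217062666\right)\right) \left(3 + 446173\right) = \left(455514 + 217062655\right) 446176 = 217518169 \cdot 446176 = 97051386571744$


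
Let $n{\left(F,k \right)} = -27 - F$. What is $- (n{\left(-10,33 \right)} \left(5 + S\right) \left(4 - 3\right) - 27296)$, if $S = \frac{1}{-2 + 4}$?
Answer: $\frac{54779}{2} \approx 27390.0$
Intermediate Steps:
$S = \frac{1}{2} \approx 0.5$
$- (n{\left(-10,33 \right)} \left(5 + S\right) \left(4 - 3\right) - 27296) = - (\left(-27 - -10\right) \left(5 + \frac{1}{2}\right) \left(4 - 3\right) - 27296) = - (\left(-27 + 10\right) \frac{11 \left(4 - 3\right)}{2} - 27296) = - (- 17 \cdot \frac{11}{2} \cdot 1 - 27296) = - (\left(-17\right) \frac{11}{2} - 27296) = - (- \frac{187}{2} - 27296) = \left(-1\right) \left(- \frac{54779}{2}\right) = \frac{54779}{2}$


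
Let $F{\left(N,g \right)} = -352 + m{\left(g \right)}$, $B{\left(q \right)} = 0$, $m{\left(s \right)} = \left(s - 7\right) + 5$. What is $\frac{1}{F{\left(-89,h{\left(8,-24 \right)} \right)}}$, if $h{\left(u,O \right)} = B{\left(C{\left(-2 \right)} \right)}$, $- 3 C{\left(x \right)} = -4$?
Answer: $- \frac{1}{354} \approx -0.0028249$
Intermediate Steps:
$m{\left(s \right)} = -2 + s$ ($m{\left(s \right)} = \left(-7 + s\right) + 5 = -2 + s$)
$C{\left(x \right)} = \frac{4}{3}$ ($C{\left(x \right)} = \left(- \frac{1}{3}\right) \left(-4\right) = \frac{4}{3}$)
$h{\left(u,O \right)} = 0$
$F{\left(N,g \right)} = -354 + g$ ($F{\left(N,g \right)} = -352 + \left(-2 + g\right) = -354 + g$)
$\frac{1}{F{\left(-89,h{\left(8,-24 \right)} \right)}} = \frac{1}{-354 + 0} = \frac{1}{-354} = - \frac{1}{354}$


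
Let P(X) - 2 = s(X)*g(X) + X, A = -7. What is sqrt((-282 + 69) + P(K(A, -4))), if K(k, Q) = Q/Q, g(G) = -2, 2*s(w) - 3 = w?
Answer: I*sqrt(214) ≈ 14.629*I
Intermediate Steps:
s(w) = 3/2 + w/2
K(k, Q) = 1
P(X) = -1 (P(X) = 2 + ((3/2 + X/2)*(-2) + X) = 2 + ((-3 - X) + X) = 2 - 3 = -1)
sqrt((-282 + 69) + P(K(A, -4))) = sqrt((-282 + 69) - 1) = sqrt(-213 - 1) = sqrt(-214) = I*sqrt(214)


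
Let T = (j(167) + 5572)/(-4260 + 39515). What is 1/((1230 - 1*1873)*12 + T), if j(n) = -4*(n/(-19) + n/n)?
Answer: -133969/1033683512 ≈ -0.00012960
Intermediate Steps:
j(n) = -4 + 4*n/19 (j(n) = -4*(n*(-1/19) + 1) = -4*(-n/19 + 1) = -4*(1 - n/19) = -4 + 4*n/19)
T = 21292/133969 (T = ((-4 + (4/19)*167) + 5572)/(-4260 + 39515) = ((-4 + 668/19) + 5572)/35255 = (592/19 + 5572)*(1/35255) = (106460/19)*(1/35255) = 21292/133969 ≈ 0.15893)
1/((1230 - 1*1873)*12 + T) = 1/((1230 - 1*1873)*12 + 21292/133969) = 1/((1230 - 1873)*12 + 21292/133969) = 1/(-643*12 + 21292/133969) = 1/(-7716 + 21292/133969) = 1/(-1033683512/133969) = -133969/1033683512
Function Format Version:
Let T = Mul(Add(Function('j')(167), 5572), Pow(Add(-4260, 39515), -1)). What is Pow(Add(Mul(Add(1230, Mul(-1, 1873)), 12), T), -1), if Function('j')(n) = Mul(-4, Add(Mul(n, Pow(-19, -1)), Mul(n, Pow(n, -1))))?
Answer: Rational(-133969, 1033683512) ≈ -0.00012960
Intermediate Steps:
Function('j')(n) = Add(-4, Mul(Rational(4, 19), n)) (Function('j')(n) = Mul(-4, Add(Mul(n, Rational(-1, 19)), 1)) = Mul(-4, Add(Mul(Rational(-1, 19), n), 1)) = Mul(-4, Add(1, Mul(Rational(-1, 19), n))) = Add(-4, Mul(Rational(4, 19), n)))
T = Rational(21292, 133969) (T = Mul(Add(Add(-4, Mul(Rational(4, 19), 167)), 5572), Pow(Add(-4260, 39515), -1)) = Mul(Add(Add(-4, Rational(668, 19)), 5572), Pow(35255, -1)) = Mul(Add(Rational(592, 19), 5572), Rational(1, 35255)) = Mul(Rational(106460, 19), Rational(1, 35255)) = Rational(21292, 133969) ≈ 0.15893)
Pow(Add(Mul(Add(1230, Mul(-1, 1873)), 12), T), -1) = Pow(Add(Mul(Add(1230, Mul(-1, 1873)), 12), Rational(21292, 133969)), -1) = Pow(Add(Mul(Add(1230, -1873), 12), Rational(21292, 133969)), -1) = Pow(Add(Mul(-643, 12), Rational(21292, 133969)), -1) = Pow(Add(-7716, Rational(21292, 133969)), -1) = Pow(Rational(-1033683512, 133969), -1) = Rational(-133969, 1033683512)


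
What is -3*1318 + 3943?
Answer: -11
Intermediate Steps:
-3*1318 + 3943 = -3954 + 3943 = -11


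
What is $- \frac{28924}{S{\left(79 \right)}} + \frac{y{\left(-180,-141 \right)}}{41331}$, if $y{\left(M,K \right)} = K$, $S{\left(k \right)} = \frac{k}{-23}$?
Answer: $\frac{9165173091}{1088383} \approx 8420.9$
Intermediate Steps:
$S{\left(k \right)} = - \frac{k}{23}$ ($S{\left(k \right)} = k \left(- \frac{1}{23}\right) = - \frac{k}{23}$)
$- \frac{28924}{S{\left(79 \right)}} + \frac{y{\left(-180,-141 \right)}}{41331} = - \frac{28924}{\left(- \frac{1}{23}\right) 79} - \frac{141}{41331} = - \frac{28924}{- \frac{79}{23}} - \frac{47}{13777} = \left(-28924\right) \left(- \frac{23}{79}\right) - \frac{47}{13777} = \frac{665252}{79} - \frac{47}{13777} = \frac{9165173091}{1088383}$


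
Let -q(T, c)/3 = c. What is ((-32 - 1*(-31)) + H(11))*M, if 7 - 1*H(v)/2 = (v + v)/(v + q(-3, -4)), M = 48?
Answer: 12240/23 ≈ 532.17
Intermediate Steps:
q(T, c) = -3*c
H(v) = 14 - 4*v/(12 + v) (H(v) = 14 - 2*(v + v)/(v - 3*(-4)) = 14 - 2*2*v/(v + 12) = 14 - 2*2*v/(12 + v) = 14 - 4*v/(12 + v))
((-32 - 1*(-31)) + H(11))*M = ((-32 - 1*(-31)) + 2*(84 + 5*11)/(12 + 11))*48 = ((-32 + 31) + 2*(84 + 55)/23)*48 = (-1 + 2*(1/23)*139)*48 = (-1 + 278/23)*48 = (255/23)*48 = 12240/23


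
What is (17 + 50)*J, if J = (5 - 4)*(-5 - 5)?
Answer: -670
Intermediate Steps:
J = -10 (J = 1*(-10) = -10)
(17 + 50)*J = (17 + 50)*(-10) = 67*(-10) = -670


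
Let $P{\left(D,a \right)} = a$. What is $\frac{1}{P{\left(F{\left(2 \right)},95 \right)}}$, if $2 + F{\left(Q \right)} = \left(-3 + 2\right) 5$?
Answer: $\frac{1}{95} \approx 0.010526$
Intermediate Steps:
$F{\left(Q \right)} = -7$ ($F{\left(Q \right)} = -2 + \left(-3 + 2\right) 5 = -2 - 5 = -7$)
$\frac{1}{P{\left(F{\left(2 \right)},95 \right)}} = \frac{1}{95}$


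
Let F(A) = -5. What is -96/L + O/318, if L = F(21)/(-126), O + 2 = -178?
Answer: -641238/265 ≈ -2419.8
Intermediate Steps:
O = -180 (O = -2 - 178 = -180)
L = 5/126 (L = -5/(-126) = -5*(-1/126) = 5/126 ≈ 0.039683)
-96/L + O/318 = -96/5/126 - 180/318 = -96*126/5 - 180*1/318 = -12096/5 - 30/53 = -641238/265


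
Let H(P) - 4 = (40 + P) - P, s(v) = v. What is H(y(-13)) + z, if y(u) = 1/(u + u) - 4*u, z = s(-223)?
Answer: -179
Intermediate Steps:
z = -223
y(u) = 1/(2*u) - 4*u
H(P) = 44 (H(P) = 4 + ((40 + P) - P) = 4 + 40 = 44)
H(y(-13)) + z = 44 - 223 = -179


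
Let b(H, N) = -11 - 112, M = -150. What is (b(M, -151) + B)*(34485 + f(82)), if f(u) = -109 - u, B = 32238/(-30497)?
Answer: -129746856486/30497 ≈ -4.2544e+6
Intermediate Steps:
B = -32238/30497 (B = 32238*(-1/30497) = -32238/30497 ≈ -1.0571)
b(H, N) = -123
(b(M, -151) + B)*(34485 + f(82)) = (-123 - 32238/30497)*(34485 + (-109 - 1*82)) = -3783369*(34485 + (-109 - 82))/30497 = -3783369*(34485 - 191)/30497 = -3783369/30497*34294 = -129746856486/30497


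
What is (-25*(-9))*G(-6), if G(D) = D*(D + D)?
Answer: 16200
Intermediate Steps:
G(D) = 2*D² (G(D) = D*(2*D) = 2*D²)
(-25*(-9))*G(-6) = (-25*(-9))*(2*(-6)²) = 225*(2*36) = 225*72 = 16200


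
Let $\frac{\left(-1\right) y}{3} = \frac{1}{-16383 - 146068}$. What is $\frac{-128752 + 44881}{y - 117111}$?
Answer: $\frac{1513880869}{2113866562} \approx 0.71617$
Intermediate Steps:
$y = \frac{3}{162451}$ ($y = - \frac{3}{-16383 - 146068} = - \frac{3}{-162451} = \left(-3\right) \left(- \frac{1}{162451}\right) = \frac{3}{162451} \approx 1.8467 \cdot 10^{-5}$)
$\frac{-128752 + 44881}{y - 117111} = \frac{-128752 + 44881}{\frac{3}{162451} - 117111} = - \frac{83871}{- \frac{19024799058}{162451}} = \left(-83871\right) \left(- \frac{162451}{19024799058}\right) = \frac{1513880869}{2113866562}$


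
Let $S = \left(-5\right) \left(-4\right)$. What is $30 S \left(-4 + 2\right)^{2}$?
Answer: $2400$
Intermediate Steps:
$S = 20$
$30 S \left(-4 + 2\right)^{2} = 30 \cdot 20 \left(-4 + 2\right)^{2} = 600 \left(-2\right)^{2} = 600 \cdot 4 = 2400$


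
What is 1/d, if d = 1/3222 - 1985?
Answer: -3222/6395669 ≈ -0.00050378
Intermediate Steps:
d = -6395669/3222 (d = 1/3222 - 1985 = -6395669/3222 ≈ -1985.0)
1/d = 1/(-6395669/3222) = -3222/6395669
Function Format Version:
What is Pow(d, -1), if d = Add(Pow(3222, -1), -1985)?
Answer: Rational(-3222, 6395669) ≈ -0.00050378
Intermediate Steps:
d = Rational(-6395669, 3222) (d = Add(Rational(1, 3222), -1985) = Rational(-6395669, 3222) ≈ -1985.0)
Pow(d, -1) = Pow(Rational(-6395669, 3222), -1) = Rational(-3222, 6395669)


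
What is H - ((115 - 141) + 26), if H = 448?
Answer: 448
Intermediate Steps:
H - ((115 - 141) + 26) = 448 - ((115 - 141) + 26) = 448 - (-26 + 26) = 448 - 1*0 = 448 + 0 = 448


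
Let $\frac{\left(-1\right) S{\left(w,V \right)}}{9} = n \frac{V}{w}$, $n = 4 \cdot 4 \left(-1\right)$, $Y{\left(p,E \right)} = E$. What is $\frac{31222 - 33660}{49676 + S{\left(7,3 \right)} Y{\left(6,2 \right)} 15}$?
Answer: $- \frac{8533}{180346} \approx -0.047315$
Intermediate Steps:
$n = -16$ ($n = 4 \left(-4\right) = -16$)
$S{\left(w,V \right)} = \frac{144 V}{w}$ ($S{\left(w,V \right)} = - 9 \left(- 16 \frac{V}{w}\right) = - 9 \left(- \frac{16 V}{w}\right) = \frac{144 V}{w}$)
$\frac{31222 - 33660}{49676 + S{\left(7,3 \right)} Y{\left(6,2 \right)} 15} = \frac{31222 - 33660}{49676 + 144 \cdot 3 \cdot \frac{1}{7} \cdot 2 \cdot 15} = - \frac{2438}{49676 + 144 \cdot 3 \cdot \frac{1}{7} \cdot 2 \cdot 15} = - \frac{2438}{49676 + \frac{432}{7} \cdot 2 \cdot 15} = - \frac{2438}{49676 + \frac{864}{7} \cdot 15} = - \frac{2438}{49676 + \frac{12960}{7}} = - \frac{2438}{\frac{360692}{7}} = \left(-2438\right) \frac{7}{360692} = - \frac{8533}{180346}$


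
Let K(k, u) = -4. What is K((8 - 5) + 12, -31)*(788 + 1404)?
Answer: -8768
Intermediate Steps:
K((8 - 5) + 12, -31)*(788 + 1404) = -4*(788 + 1404) = -4*2192 = -8768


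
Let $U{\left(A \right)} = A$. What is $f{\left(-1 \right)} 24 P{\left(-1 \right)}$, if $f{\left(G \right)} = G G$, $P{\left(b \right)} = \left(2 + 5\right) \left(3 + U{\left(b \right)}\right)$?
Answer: $336$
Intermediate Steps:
$P{\left(b \right)} = 21 + 7 b$ ($P{\left(b \right)} = \left(2 + 5\right) \left(3 + b\right) = 7 \left(3 + b\right) = 21 + 7 b$)
$f{\left(G \right)} = G^{2}$
$f{\left(-1 \right)} 24 P{\left(-1 \right)} = \left(-1\right)^{2} \cdot 24 \left(21 + 7 \left(-1\right)\right) = 1 \cdot 24 \left(21 - 7\right) = 24 \cdot 14 = 336$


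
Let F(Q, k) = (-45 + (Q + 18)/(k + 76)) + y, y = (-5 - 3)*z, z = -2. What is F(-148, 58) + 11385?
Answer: 760787/67 ≈ 11355.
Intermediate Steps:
y = 16 (y = (-5 - 3)*(-2) = -8*(-2) = 16)
F(Q, k) = -29 + (18 + Q)/(76 + k) (F(Q, k) = (-45 + (Q + 18)/(k + 76)) + 16 = (-45 + (18 + Q)/(76 + k)) + 16 = -29 + (18 + Q)/(76 + k))
F(-148, 58) + 11385 = (-2186 - 148 - 29*58)/(76 + 58) + 11385 = (-2186 - 148 - 1682)/134 + 11385 = (1/134)*(-4016) + 11385 = -2008/67 + 11385 = 760787/67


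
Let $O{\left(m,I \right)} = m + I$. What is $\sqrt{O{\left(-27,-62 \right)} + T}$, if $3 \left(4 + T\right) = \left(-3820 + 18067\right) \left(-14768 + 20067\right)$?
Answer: $\sqrt{25164858} \approx 5016.5$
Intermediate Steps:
$O{\left(m,I \right)} = I + m$
$T = 25164947$ ($T = -4 + \frac{\left(-3820 + 18067\right) \left(-14768 + 20067\right)}{3} = -4 + \frac{14247 \cdot 5299}{3} = -4 + \frac{1}{3} \cdot 75494853 = -4 + 25164951 = 25164947$)
$\sqrt{O{\left(-27,-62 \right)} + T} = \sqrt{\left(-62 - 27\right) + 25164947} = \sqrt{-89 + 25164947} = \sqrt{25164858}$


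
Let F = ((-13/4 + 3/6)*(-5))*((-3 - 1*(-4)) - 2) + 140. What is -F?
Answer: -505/4 ≈ -126.25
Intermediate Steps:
F = 505/4 (F = ((-13*¼ + 3*(⅙))*(-5))*((-3 + 4) - 2) + 140 = ((-13/4 + ½)*(-5))*(1 - 2) + 140 = -11/4*(-5)*(-1) + 140 = (55/4)*(-1) + 140 = -55/4 + 140 = 505/4 ≈ 126.25)
-F = -1*505/4 = -505/4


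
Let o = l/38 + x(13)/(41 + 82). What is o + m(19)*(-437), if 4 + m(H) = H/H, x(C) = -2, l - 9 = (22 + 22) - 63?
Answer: 3063154/2337 ≈ 1310.7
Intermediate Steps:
l = -10 (l = 9 + ((22 + 22) - 63) = 9 + (44 - 63) = 9 - 19 = -10)
o = -653/2337 (o = -10/38 - 2/(41 + 82) = -10*1/38 - 2/123 = -5/19 - 2*1/123 = -5/19 - 2/123 = -653/2337 ≈ -0.27942)
m(H) = -3 (m(H) = -4 + H/H = -4 + 1 = -3)
o + m(19)*(-437) = -653/2337 - 3*(-437) = -653/2337 + 1311 = 3063154/2337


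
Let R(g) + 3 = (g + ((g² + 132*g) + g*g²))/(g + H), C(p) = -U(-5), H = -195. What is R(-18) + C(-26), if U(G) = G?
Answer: 2776/71 ≈ 39.099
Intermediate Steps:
C(p) = 5 (C(p) = -1*(-5) = 5)
R(g) = -3 + (g² + g³ + 133*g)/(-195 + g) (R(g) = -3 + (g + ((g² + 132*g) + g*g²))/(g - 195) = -3 + (g + ((g² + 132*g) + g³))/(-195 + g) = -3 + (g + (g² + g³ + 132*g))/(-195 + g) = -3 + (g² + g³ + 133*g)/(-195 + g))
R(-18) + C(-26) = (585 + (-18)² + (-18)³ + 130*(-18))/(-195 - 18) + 5 = (585 + 324 - 5832 - 2340)/(-213) + 5 = -1/213*(-7263) + 5 = 2421/71 + 5 = 2776/71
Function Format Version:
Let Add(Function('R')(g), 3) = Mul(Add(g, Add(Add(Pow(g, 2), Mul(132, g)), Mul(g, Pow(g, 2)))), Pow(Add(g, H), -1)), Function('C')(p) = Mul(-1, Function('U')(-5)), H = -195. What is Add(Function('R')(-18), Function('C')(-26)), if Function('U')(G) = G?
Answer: Rational(2776, 71) ≈ 39.099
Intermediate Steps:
Function('C')(p) = 5 (Function('C')(p) = Mul(-1, -5) = 5)
Function('R')(g) = Add(-3, Mul(Pow(Add(-195, g), -1), Add(Pow(g, 2), Pow(g, 3), Mul(133, g)))) (Function('R')(g) = Add(-3, Mul(Add(g, Add(Add(Pow(g, 2), Mul(132, g)), Mul(g, Pow(g, 2)))), Pow(Add(g, -195), -1))) = Add(-3, Mul(Add(g, Add(Add(Pow(g, 2), Mul(132, g)), Pow(g, 3))), Pow(Add(-195, g), -1))) = Add(-3, Mul(Add(g, Add(Pow(g, 2), Pow(g, 3), Mul(132, g))), Pow(Add(-195, g), -1))) = Add(-3, Mul(Add(Pow(g, 2), Pow(g, 3), Mul(133, g)), Pow(Add(-195, g), -1))) = Add(-3, Mul(Pow(Add(-195, g), -1), Add(Pow(g, 2), Pow(g, 3), Mul(133, g)))))
Add(Function('R')(-18), Function('C')(-26)) = Add(Mul(Pow(Add(-195, -18), -1), Add(585, Pow(-18, 2), Pow(-18, 3), Mul(130, -18))), 5) = Add(Mul(Pow(-213, -1), Add(585, 324, -5832, -2340)), 5) = Add(Mul(Rational(-1, 213), -7263), 5) = Add(Rational(2421, 71), 5) = Rational(2776, 71)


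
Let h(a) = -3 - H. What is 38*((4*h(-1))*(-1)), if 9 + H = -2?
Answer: -1216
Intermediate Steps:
H = -11 (H = -9 - 2 = -11)
h(a) = 8 (h(a) = -3 - 1*(-11) = -3 + 11 = 8)
38*((4*h(-1))*(-1)) = 38*((4*8)*(-1)) = 38*(32*(-1)) = 38*(-32) = -1216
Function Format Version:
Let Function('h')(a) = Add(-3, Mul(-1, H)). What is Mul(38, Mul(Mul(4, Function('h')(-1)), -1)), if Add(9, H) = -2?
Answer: -1216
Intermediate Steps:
H = -11 (H = Add(-9, -2) = -11)
Function('h')(a) = 8 (Function('h')(a) = Add(-3, Mul(-1, -11)) = Add(-3, 11) = 8)
Mul(38, Mul(Mul(4, Function('h')(-1)), -1)) = Mul(38, Mul(Mul(4, 8), -1)) = Mul(38, Mul(32, -1)) = Mul(38, -32) = -1216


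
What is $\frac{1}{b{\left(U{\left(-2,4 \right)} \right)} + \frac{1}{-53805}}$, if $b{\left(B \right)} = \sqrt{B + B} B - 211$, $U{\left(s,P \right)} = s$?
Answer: $- \frac{76355052135}{16116707375642} + \frac{2894978025 i}{32233414751284} \approx -0.0047376 + 8.9813 \cdot 10^{-5} i$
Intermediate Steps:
$b{\left(B \right)} = -211 + \sqrt{2} B^{\frac{3}{2}}$ ($b{\left(B \right)} = \sqrt{2 B} B - 211 = \sqrt{2} \sqrt{B} B - 211 = \sqrt{2} B^{\frac{3}{2}} - 211 = -211 + \sqrt{2} B^{\frac{3}{2}}$)
$\frac{1}{b{\left(U{\left(-2,4 \right)} \right)} + \frac{1}{-53805}} = \frac{1}{\left(-211 + \sqrt{2} \left(-2\right)^{\frac{3}{2}}\right) + \frac{1}{-53805}} = \frac{1}{\left(-211 + \sqrt{2} \left(- 2 i \sqrt{2}\right)\right) - \frac{1}{53805}} = \frac{1}{\left(-211 - 4 i\right) - \frac{1}{53805}} = \frac{1}{- \frac{11352856}{53805} - 4 i} = \frac{2894978025 \left(- \frac{11352856}{53805} + 4 i\right)}{128933659005136}$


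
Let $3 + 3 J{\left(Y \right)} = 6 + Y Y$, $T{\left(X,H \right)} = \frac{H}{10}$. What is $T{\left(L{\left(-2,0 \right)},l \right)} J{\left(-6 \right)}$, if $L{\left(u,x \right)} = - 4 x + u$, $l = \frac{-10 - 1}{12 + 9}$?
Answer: $- \frac{143}{210} \approx -0.68095$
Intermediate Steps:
$l = - \frac{11}{21} \approx -0.52381$
$L{\left(u,x \right)} = u - 4 x$
$T{\left(X,H \right)} = \frac{H}{10}$ ($T{\left(X,H \right)} = H \frac{1}{10} = \frac{H}{10}$)
$J{\left(Y \right)} = 1 + \frac{Y^{2}}{3}$ ($J{\left(Y \right)} = -1 + \frac{6 + Y Y}{3} = -1 + \frac{6 + Y^{2}}{3} = -1 + \left(2 + \frac{Y^{2}}{3}\right) = 1 + \frac{Y^{2}}{3}$)
$T{\left(L{\left(-2,0 \right)},l \right)} J{\left(-6 \right)} = \frac{1}{10} \left(- \frac{11}{21}\right) \left(1 + \frac{\left(-6\right)^{2}}{3}\right) = - \frac{11 \left(1 + \frac{1}{3} \cdot 36\right)}{210} = - \frac{11 \left(1 + 12\right)}{210} = \left(- \frac{11}{210}\right) 13 = - \frac{143}{210}$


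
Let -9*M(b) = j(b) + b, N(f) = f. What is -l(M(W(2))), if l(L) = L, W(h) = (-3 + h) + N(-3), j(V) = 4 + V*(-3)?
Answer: 4/3 ≈ 1.3333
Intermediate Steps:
j(V) = 4 - 3*V
W(h) = -6 + h (W(h) = (-3 + h) - 3 = -6 + h)
M(b) = -4/9 + 2*b/9 (M(b) = -((4 - 3*b) + b)/9 = -(4 - 2*b)/9 = -4/9 + 2*b/9)
-l(M(W(2))) = -(-4/9 + 2*(-6 + 2)/9) = -(-4/9 + (2/9)*(-4)) = -(-4/9 - 8/9) = -1*(-4/3) = 4/3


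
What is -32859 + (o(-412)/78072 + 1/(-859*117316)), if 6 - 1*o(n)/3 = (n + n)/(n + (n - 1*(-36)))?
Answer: -2122047202369586709/64580395467404 ≈ -32859.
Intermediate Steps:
o(n) = 18 - 6*n/(36 + 2*n) (o(n) = 18 - 3*(n + n)/(n + (n - 1*(-36))) = 18 - 3*2*n/(n + (n + 36)) = 18 - 3*2*n/(n + (36 + n)) = 18 - 3*2*n/(36 + 2*n) = 18 - 6*n/(36 + 2*n))
-32859 + (o(-412)/78072 + 1/(-859*117316)) = -32859 + ((3*(108 + 5*(-412))/(18 - 412))/78072 + 1/(-859*117316)) = -32859 + ((3*(108 - 2060)/(-394))*(1/78072) - 1/859*1/117316) = -32859 + ((3*(-1/394)*(-1952))*(1/78072) - 1/100774444) = -32859 + ((2928/197)*(1/78072) - 1/100774444) = -32859 + (122/640841 - 1/100774444) = -32859 + 12293841327/64580395467404 = -2122047202369586709/64580395467404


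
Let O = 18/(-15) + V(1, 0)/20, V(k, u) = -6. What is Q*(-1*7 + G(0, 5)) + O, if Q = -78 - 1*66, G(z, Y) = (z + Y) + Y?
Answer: -867/2 ≈ -433.50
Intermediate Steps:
G(z, Y) = z + 2*Y (G(z, Y) = (Y + z) + Y = z + 2*Y)
Q = -144 (Q = -78 - 66 = -144)
O = -3/2 (O = 18/(-15) - 6/20 = 18*(-1/15) - 6*1/20 = -6/5 - 3/10 = -3/2 ≈ -1.5000)
Q*(-1*7 + G(0, 5)) + O = -144*(-1*7 + (0 + 2*5)) - 3/2 = -144*(-7 + (0 + 10)) - 3/2 = -144*(-7 + 10) - 3/2 = -144*3 - 3/2 = -432 - 3/2 = -867/2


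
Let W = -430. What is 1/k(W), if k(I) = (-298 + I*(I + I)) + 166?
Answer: 1/369668 ≈ 2.7051e-6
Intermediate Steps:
k(I) = -132 + 2*I² (k(I) = (-298 + I*(2*I)) + 166 = (-298 + 2*I²) + 166 = -132 + 2*I²)
1/k(W) = 1/(-132 + 2*(-430)²) = 1/(-132 + 2*184900) = 1/(-132 + 369800) = 1/369668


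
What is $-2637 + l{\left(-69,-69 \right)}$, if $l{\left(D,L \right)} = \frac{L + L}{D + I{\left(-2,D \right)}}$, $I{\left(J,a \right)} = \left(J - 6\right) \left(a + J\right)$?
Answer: $- \frac{1316001}{499} \approx -2637.3$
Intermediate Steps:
$I{\left(J,a \right)} = \left(-6 + J\right) \left(J + a\right)$
$l{\left(D,L \right)} = \frac{2 L}{16 - 7 D}$ ($l{\left(D,L \right)} = \frac{L + L}{D - \left(-12 - 4 + 8 D\right)} = \frac{2 L}{D + \left(4 + 12 - 6 D - 2 D\right)} = \frac{2 L}{D - \left(-16 + 8 D\right)} = \frac{2 L}{16 - 7 D}$)
$-2637 + l{\left(-69,-69 \right)} = -2637 - - \frac{138}{-16 + 7 \left(-69\right)} = -2637 - - \frac{138}{-16 - 483} = -2637 - - \frac{138}{-499} = -2637 - \left(-138\right) \left(- \frac{1}{499}\right) = -2637 - \frac{138}{499} = - \frac{1316001}{499}$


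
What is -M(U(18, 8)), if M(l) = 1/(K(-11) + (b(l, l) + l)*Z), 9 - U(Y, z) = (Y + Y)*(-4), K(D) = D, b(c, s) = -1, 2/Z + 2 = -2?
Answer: 1/87 ≈ 0.011494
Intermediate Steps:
Z = -½ (Z = 2/(-2 - 2) = 2/(-4) = 2*(-¼) = -½ ≈ -0.50000)
U(Y, z) = 9 + 8*Y (U(Y, z) = 9 - (Y + Y)*(-4) = 9 - 2*Y*(-4) = 9 - (-8)*Y = 9 + 8*Y)
M(l) = 1/(-21/2 - l/2) (M(l) = 1/(-11 + (-1 + l)*(-½)) = 1/(-11 + (½ - l/2)) = 1/(-21/2 - l/2))
-M(U(18, 8)) = -(-2)/(21 + (9 + 8*18)) = -(-2)/(21 + (9 + 144)) = -(-2)/(21 + 153) = -(-2)/174 = -1*(-1/87) = 1/87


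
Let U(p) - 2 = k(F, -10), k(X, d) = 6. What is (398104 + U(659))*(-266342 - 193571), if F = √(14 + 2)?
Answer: -183096884256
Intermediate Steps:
F = 4 (F = √16 = 4)
U(p) = 8 (U(p) = 2 + 6 = 8)
(398104 + U(659))*(-266342 - 193571) = (398104 + 8)*(-266342 - 193571) = 398112*(-459913) = -183096884256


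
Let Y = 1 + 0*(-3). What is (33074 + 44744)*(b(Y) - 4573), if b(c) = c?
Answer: -355783896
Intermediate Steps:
Y = 1 (Y = 1 + 0 = 1)
(33074 + 44744)*(b(Y) - 4573) = (33074 + 44744)*(1 - 4573) = 77818*(-4572) = -355783896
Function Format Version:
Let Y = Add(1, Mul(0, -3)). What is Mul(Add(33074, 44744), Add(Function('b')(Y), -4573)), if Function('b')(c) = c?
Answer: -355783896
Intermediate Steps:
Y = 1 (Y = Add(1, 0) = 1)
Mul(Add(33074, 44744), Add(Function('b')(Y), -4573)) = Mul(Add(33074, 44744), Add(1, -4573)) = Mul(77818, -4572) = -355783896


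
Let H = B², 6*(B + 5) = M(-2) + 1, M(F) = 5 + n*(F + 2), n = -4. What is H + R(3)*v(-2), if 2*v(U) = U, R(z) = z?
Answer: 13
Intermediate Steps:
M(F) = -3 - 4*F (M(F) = 5 - 4*(F + 2) = 5 - 4*(2 + F) = 5 + (-8 - 4*F) = -3 - 4*F)
v(U) = U/2
B = -4 (B = -5 + ((-3 - 4*(-2)) + 1)/6 = -5 + ((-3 + 8) + 1)/6 = -5 + (5 + 1)/6 = -5 + (⅙)*6 = -5 + 1 = -4)
H = 16 (H = (-4)² = 16)
H + R(3)*v(-2) = 16 + 3*((½)*(-2)) = 16 + 3*(-1) = 16 - 3 = 13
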